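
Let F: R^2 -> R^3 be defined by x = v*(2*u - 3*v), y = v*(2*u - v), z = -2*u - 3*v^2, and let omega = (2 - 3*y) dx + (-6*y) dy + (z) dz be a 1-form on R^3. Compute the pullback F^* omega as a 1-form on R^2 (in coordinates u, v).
F^* omega = (-36*u*v^2 + 4*u + 18*v^3 + 6*v^2 + 4*v) du + (-36*u^2*v + 78*u*v^2 + 12*u*v + 4*u - 12*v^3 - 12*v) dv

Using F^*(f dg) = (f ∘ F) d(g ∘ F), substitute each coordinate x_i by F_i(u, v) in f_i, and replace dx_i by d F_i = (∂F_i/∂u) du + (∂F_i/∂v) dv.
  For the x component: f_1(F) = -6*u*v + 3*v^2 + 2; d F_1 = (2*v) du + (2*u - 6*v) dv
  For the y component: f_2(F) = 6*v*(-2*u + v); d F_2 = (2*v) du + (2*u - 2*v) dv
  For the z component: f_3(F) = -2*u - 3*v^2; d F_3 = (-2) du + (-6*v) dv
Combining and collecting du, dv coefficients:
  coeff of du: -36*u*v^2 + 4*u + 18*v^3 + 6*v^2 + 4*v
  coeff of dv: -36*u^2*v + 78*u*v^2 + 12*u*v + 4*u - 12*v^3 - 12*v
F^* omega = (-36*u*v^2 + 4*u + 18*v^3 + 6*v^2 + 4*v) du + (-36*u^2*v + 78*u*v^2 + 12*u*v + 4*u - 12*v^3 - 12*v) dv.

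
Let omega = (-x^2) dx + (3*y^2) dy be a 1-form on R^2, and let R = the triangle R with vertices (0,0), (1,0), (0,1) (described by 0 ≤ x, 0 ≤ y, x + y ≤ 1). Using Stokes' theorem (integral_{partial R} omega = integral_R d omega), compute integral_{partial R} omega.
integral_(partial R) omega = 0

Stokes: integral_partial_R omega = integral_R d omega with d omega = (∂Q/∂x - ∂P/∂y) dx ∧ dy.
  ∂Q/∂x = 0
  ∂P/∂y = 0
  integrand = ∂Q/∂x - ∂P/∂y = 0.
Integrating over R: integral_0^1 integral_0^{1-x} (0) dy dx = 0.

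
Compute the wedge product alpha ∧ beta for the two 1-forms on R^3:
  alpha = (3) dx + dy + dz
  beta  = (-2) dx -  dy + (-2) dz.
alpha ∧ beta = (-1) dx ∧ dy + (-4) dx ∧ dz + (-1) dy ∧ dz

Distribute the wedge, using dx_i ∧ dx_j = -dx_j ∧ dx_i and dx_i ∧ dx_i = 0. For each pair (i, j) with i < j, the coefficient of dx_i ∧ dx_j in alpha ∧ beta is (alpha_i * beta_j - alpha_j * beta_i). Collecting: alpha ∧ beta = (-1) dx ∧ dy + (-4) dx ∧ dz + (-1) dy ∧ dz.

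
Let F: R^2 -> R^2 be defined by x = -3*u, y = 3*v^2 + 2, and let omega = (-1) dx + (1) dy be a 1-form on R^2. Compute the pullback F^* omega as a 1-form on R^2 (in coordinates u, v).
F^* omega = (3) du + (6*v) dv

Using F^*(f dg) = (f ∘ F) d(g ∘ F), substitute each coordinate x_i by F_i(u, v) in f_i, and replace dx_i by d F_i = (∂F_i/∂u) du + (∂F_i/∂v) dv.
  For the x component: f_1(F) = -1; d F_1 = (-3) du + (0) dv
  For the y component: f_2(F) = 1; d F_2 = (0) du + (6*v) dv
Combining and collecting du, dv coefficients:
  coeff of du: 3
  coeff of dv: 6*v
F^* omega = (3) du + (6*v) dv.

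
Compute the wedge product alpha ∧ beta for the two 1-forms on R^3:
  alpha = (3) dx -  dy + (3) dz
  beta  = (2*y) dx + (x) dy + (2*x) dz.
alpha ∧ beta = (3*x + 2*y) dx ∧ dy + (6*x - 6*y) dx ∧ dz + (-5*x) dy ∧ dz

Distribute the wedge, using dx_i ∧ dx_j = -dx_j ∧ dx_i and dx_i ∧ dx_i = 0. For each pair (i, j) with i < j, the coefficient of dx_i ∧ dx_j in alpha ∧ beta is (alpha_i * beta_j - alpha_j * beta_i). Collecting: alpha ∧ beta = (3*x + 2*y) dx ∧ dy + (6*x - 6*y) dx ∧ dz + (-5*x) dy ∧ dz.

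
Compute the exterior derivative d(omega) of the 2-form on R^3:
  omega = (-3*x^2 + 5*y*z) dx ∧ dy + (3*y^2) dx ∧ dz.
d(omega) = (-y) dx ∧ dy ∧ dz

For a 2-form omega = sum_{i<j} g_{ij} dx_i ∧ dx_j, the exterior derivative is
  d(omega) = sum_{i<j} d(g_{ij}) ∧ dx_i ∧ dx_j = sum_{i<j, k} (∂g_{ij}/∂x_k) dx_k ∧ dx_i ∧ dx_j.
Expand each term, using dx_k ∧ dx_i ∧ dx_j = sgn(permutation) dx_{(a)} ∧ dx_{(b)} ∧ dx_{(c)} with (a < b < c) sorted:
  d(-3*x^2 + 5*y*z) includes (∂/∂z)(-3*x^2 + 5*y*z) dz = (5*y) dz, which multiplied by dx ∧ dy gives (5*y) dx ∧ dy ∧ dz
  d(3*y^2) includes (∂/∂y)(3*y^2) dy = (6*y) dy, which multiplied by dx ∧ dz gives (-6*y) dx ∧ dy ∧ dz
Collecting like 3-forms: d(omega) = (-y) dx ∧ dy ∧ dz.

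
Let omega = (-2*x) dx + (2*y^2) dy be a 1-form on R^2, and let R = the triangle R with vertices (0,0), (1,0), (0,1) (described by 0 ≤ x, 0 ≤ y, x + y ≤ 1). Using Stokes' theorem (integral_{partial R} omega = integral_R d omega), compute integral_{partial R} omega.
integral_(partial R) omega = 0

Stokes: integral_partial_R omega = integral_R d omega with d omega = (∂Q/∂x - ∂P/∂y) dx ∧ dy.
  ∂Q/∂x = 0
  ∂P/∂y = 0
  integrand = ∂Q/∂x - ∂P/∂y = 0.
Integrating over R: integral_0^1 integral_0^{1-x} (0) dy dx = 0.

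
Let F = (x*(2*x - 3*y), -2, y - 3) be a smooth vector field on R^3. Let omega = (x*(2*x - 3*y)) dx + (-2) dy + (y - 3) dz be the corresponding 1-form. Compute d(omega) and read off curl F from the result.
d(omega) = (1) dy ∧ dz + (0) dz ∧ dx + (3*x) dx ∧ dy; curl F = (1, 0, 3*x)

d omega = sum_{i<j} (∂f_j/∂x_i - ∂f_i/∂x_j) dx_i ∧ dx_j. Under the identification (dy ∧ dz, dz ∧ dx, dx ∧ dy) ↔ (e_x, e_y, e_z), the coefficients are exactly the components of curl F. Compute:
  ∂R/∂y - ∂Q/∂z = (1) - (0) = 1
  ∂P/∂z - ∂R/∂x = (0) - (0) = 0
  ∂Q/∂x - ∂P/∂y = (0) - (-3*x) = 3*x.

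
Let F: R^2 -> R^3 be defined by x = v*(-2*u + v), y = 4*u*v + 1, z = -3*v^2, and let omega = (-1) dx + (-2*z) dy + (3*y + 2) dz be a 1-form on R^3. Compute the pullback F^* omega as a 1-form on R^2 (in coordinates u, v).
F^* omega = (24*v^3 + 2*v) du + (-48*u*v^2 + 2*u - 32*v) dv

Using F^*(f dg) = (f ∘ F) d(g ∘ F), substitute each coordinate x_i by F_i(u, v) in f_i, and replace dx_i by d F_i = (∂F_i/∂u) du + (∂F_i/∂v) dv.
  For the x component: f_1(F) = -1; d F_1 = (-2*v) du + (-2*u + 2*v) dv
  For the y component: f_2(F) = 6*v^2; d F_2 = (4*v) du + (4*u) dv
  For the z component: f_3(F) = 12*u*v + 5; d F_3 = (0) du + (-6*v) dv
Combining and collecting du, dv coefficients:
  coeff of du: 24*v^3 + 2*v
  coeff of dv: -48*u*v^2 + 2*u - 32*v
F^* omega = (24*v^3 + 2*v) du + (-48*u*v^2 + 2*u - 32*v) dv.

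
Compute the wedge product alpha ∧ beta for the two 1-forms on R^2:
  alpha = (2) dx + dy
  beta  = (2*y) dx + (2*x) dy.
alpha ∧ beta = (4*x - 2*y) dx ∧ dy

Distribute the wedge, using dx_i ∧ dx_j = -dx_j ∧ dx_i and dx_i ∧ dx_i = 0. For each pair (i, j) with i < j, the coefficient of dx_i ∧ dx_j in alpha ∧ beta is (alpha_i * beta_j - alpha_j * beta_i). Collecting: alpha ∧ beta = (4*x - 2*y) dx ∧ dy.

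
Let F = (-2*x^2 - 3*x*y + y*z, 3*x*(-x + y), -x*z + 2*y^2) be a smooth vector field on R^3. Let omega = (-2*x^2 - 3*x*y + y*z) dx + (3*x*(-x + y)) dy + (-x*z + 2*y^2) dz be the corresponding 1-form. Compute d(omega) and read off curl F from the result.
d(omega) = (4*y) dy ∧ dz + (y + z) dz ∧ dx + (-3*x + 3*y - z) dx ∧ dy; curl F = (4*y, y + z, -3*x + 3*y - z)

d omega = sum_{i<j} (∂f_j/∂x_i - ∂f_i/∂x_j) dx_i ∧ dx_j. Under the identification (dy ∧ dz, dz ∧ dx, dx ∧ dy) ↔ (e_x, e_y, e_z), the coefficients are exactly the components of curl F. Compute:
  ∂R/∂y - ∂Q/∂z = (4*y) - (0) = 4*y
  ∂P/∂z - ∂R/∂x = (y) - (-z) = y + z
  ∂Q/∂x - ∂P/∂y = (-6*x + 3*y) - (-3*x + z) = -3*x + 3*y - z.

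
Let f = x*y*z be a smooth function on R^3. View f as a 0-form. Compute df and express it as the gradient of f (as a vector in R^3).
df = (y*z) dx + (x*z) dy + (x*y) dz; grad f = (y*z, x*z, x*y)

For a 0-form f, d f = (∂f/∂x) dx + (∂f/∂y) dy + (∂f/∂z) dz. The components of the vector representation are exactly the entries of grad f in Cartesian coordinates:
  ∂f/∂x = y*z
  ∂f/∂y = x*z
  ∂f/∂z = x*y.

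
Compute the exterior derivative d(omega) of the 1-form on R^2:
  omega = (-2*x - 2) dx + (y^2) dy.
d(omega) = 0

For a 1-form omega = sum_i f_i dx_i, the exterior derivative is
  d(omega) = sum_{i < j} (∂f_j/∂x_i - ∂f_i/∂x_j) dx_i ∧ dx_j.

Assembling: d(omega) = 0.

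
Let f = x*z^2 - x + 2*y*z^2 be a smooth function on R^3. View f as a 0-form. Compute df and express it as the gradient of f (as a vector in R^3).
df = (z^2 - 1) dx + (2*z^2) dy + (2*z*(x + 2*y)) dz; grad f = (z^2 - 1, 2*z^2, 2*z*(x + 2*y))

For a 0-form f, d f = (∂f/∂x) dx + (∂f/∂y) dy + (∂f/∂z) dz. The components of the vector representation are exactly the entries of grad f in Cartesian coordinates:
  ∂f/∂x = z^2 - 1
  ∂f/∂y = 2*z^2
  ∂f/∂z = 2*z*(x + 2*y).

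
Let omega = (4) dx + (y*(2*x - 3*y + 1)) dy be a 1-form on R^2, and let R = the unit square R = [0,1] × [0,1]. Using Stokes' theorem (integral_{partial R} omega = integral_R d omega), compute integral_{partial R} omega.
integral_(partial R) omega = 1

Stokes: integral_partial_R omega = integral_R d omega with d omega = (∂Q/∂x - ∂P/∂y) dx ∧ dy.
  ∂Q/∂x = 2*y
  ∂P/∂y = 0
  integrand = ∂Q/∂x - ∂P/∂y = 2*y.
Integrating over R: integral_0^1 integral_0^1 (2*y) dx dy = 1.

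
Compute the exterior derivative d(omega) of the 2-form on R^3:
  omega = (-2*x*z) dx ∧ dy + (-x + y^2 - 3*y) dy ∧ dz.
d(omega) = (-2*x - 1) dx ∧ dy ∧ dz

For a 2-form omega = sum_{i<j} g_{ij} dx_i ∧ dx_j, the exterior derivative is
  d(omega) = sum_{i<j} d(g_{ij}) ∧ dx_i ∧ dx_j = sum_{i<j, k} (∂g_{ij}/∂x_k) dx_k ∧ dx_i ∧ dx_j.
Expand each term, using dx_k ∧ dx_i ∧ dx_j = sgn(permutation) dx_{(a)} ∧ dx_{(b)} ∧ dx_{(c)} with (a < b < c) sorted:
  d(-2*x*z) includes (∂/∂z)(-2*x*z) dz = (-2*x) dz, which multiplied by dx ∧ dy gives (-2*x) dx ∧ dy ∧ dz
  d(-x + y^2 - 3*y) includes (∂/∂x)(-x + y^2 - 3*y) dx = (-1) dx, which multiplied by dy ∧ dz gives (-1) dx ∧ dy ∧ dz
Collecting like 3-forms: d(omega) = (-2*x - 1) dx ∧ dy ∧ dz.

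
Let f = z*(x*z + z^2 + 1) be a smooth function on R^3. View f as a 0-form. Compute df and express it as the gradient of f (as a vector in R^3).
df = (z^2) dx + (0) dy + (2*x*z + 3*z^2 + 1) dz; grad f = (z^2, 0, 2*x*z + 3*z^2 + 1)

For a 0-form f, d f = (∂f/∂x) dx + (∂f/∂y) dy + (∂f/∂z) dz. The components of the vector representation are exactly the entries of grad f in Cartesian coordinates:
  ∂f/∂x = z^2
  ∂f/∂y = 0
  ∂f/∂z = 2*x*z + 3*z^2 + 1.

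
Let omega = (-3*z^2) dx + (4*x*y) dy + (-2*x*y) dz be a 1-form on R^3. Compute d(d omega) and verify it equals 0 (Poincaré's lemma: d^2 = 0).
d(d omega) = 0

Step 1: d omega = sum_{i<j} (∂f_j/∂x_i - ∂f_i/∂x_j) dx_i ∧ dx_j:
  coeff of dx ∧ dy: 4*y
  coeff of dx ∧ dz: -2*y + 6*z
  coeff of dy ∧ dz: -2*x
Step 2: Apply d again to each 2-form coefficient. The only possible 3-form in R^3 is dx ∧ dy ∧ dz, with coefficient
  ∂(coeff of dy∧dz)/∂x - ∂(coeff of dx∧dz)/∂y + ∂(coeff of dx∧dy)/∂z
  = ∂/∂x (-2*x) - ∂/∂y (-2*y + 6*z) + ∂/∂z (4*y).
Each of these terms simplifies to sums of mixed partials that cancel in pairs. The result is 0 (by equality of mixed partials for smooth functions — Schwarz / Clairaut).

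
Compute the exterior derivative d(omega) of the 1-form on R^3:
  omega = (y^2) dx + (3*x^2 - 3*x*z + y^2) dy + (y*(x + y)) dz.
d(omega) = (6*x - 2*y - 3*z) dx ∧ dy + (y) dx ∧ dz + (4*x + 2*y) dy ∧ dz

For a 1-form omega = sum_i f_i dx_i, the exterior derivative is
  d(omega) = sum_{i < j} (∂f_j/∂x_i - ∂f_i/∂x_j) dx_i ∧ dx_j.
  coefficient of dx ∧ dy: ∂f_2/∂x - ∂f_1/∂y = ∂(3*x^2 - 3*x*z + y^2)/∂x - ∂(y^2)/∂y = 6*x - 2*y - 3*z
  coefficient of dx ∧ dz: ∂f_3/∂x - ∂f_1/∂z = ∂(y*(x + y))/∂x - ∂(y^2)/∂z = y
  coefficient of dy ∧ dz: ∂f_3/∂y - ∂f_2/∂z = ∂(y*(x + y))/∂y - ∂(3*x^2 - 3*x*z + y^2)/∂z = 4*x + 2*y
Assembling: d(omega) = (6*x - 2*y - 3*z) dx ∧ dy + (y) dx ∧ dz + (4*x + 2*y) dy ∧ dz.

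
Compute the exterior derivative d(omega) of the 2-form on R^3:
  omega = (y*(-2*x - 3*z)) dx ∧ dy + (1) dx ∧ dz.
d(omega) = (-3*y) dx ∧ dy ∧ dz

For a 2-form omega = sum_{i<j} g_{ij} dx_i ∧ dx_j, the exterior derivative is
  d(omega) = sum_{i<j} d(g_{ij}) ∧ dx_i ∧ dx_j = sum_{i<j, k} (∂g_{ij}/∂x_k) dx_k ∧ dx_i ∧ dx_j.
Expand each term, using dx_k ∧ dx_i ∧ dx_j = sgn(permutation) dx_{(a)} ∧ dx_{(b)} ∧ dx_{(c)} with (a < b < c) sorted:
  d(y*(-2*x - 3*z)) includes (∂/∂z)(y*(-2*x - 3*z)) dz = (-3*y) dz, which multiplied by dx ∧ dy gives (-3*y) dx ∧ dy ∧ dz
Collecting like 3-forms: d(omega) = (-3*y) dx ∧ dy ∧ dz.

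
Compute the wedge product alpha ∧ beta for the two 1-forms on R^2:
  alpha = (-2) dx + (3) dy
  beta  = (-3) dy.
alpha ∧ beta = (6) dx ∧ dy

Distribute the wedge, using dx_i ∧ dx_j = -dx_j ∧ dx_i and dx_i ∧ dx_i = 0. For each pair (i, j) with i < j, the coefficient of dx_i ∧ dx_j in alpha ∧ beta is (alpha_i * beta_j - alpha_j * beta_i). Collecting: alpha ∧ beta = (6) dx ∧ dy.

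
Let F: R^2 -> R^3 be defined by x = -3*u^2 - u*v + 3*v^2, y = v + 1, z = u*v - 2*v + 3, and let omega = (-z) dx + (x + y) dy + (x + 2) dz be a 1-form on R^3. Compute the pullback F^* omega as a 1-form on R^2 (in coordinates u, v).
F^* omega = (3*u^2*v - 12*u*v + 18*u + 3*v^3 - 2*v^2 + 5*v) du + (-3*u^3 + 3*u^2 - 3*u*v^2 - u*v + 5*u + 9*v^2 - 17*v - 3) dv

Using F^*(f dg) = (f ∘ F) d(g ∘ F), substitute each coordinate x_i by F_i(u, v) in f_i, and replace dx_i by d F_i = (∂F_i/∂u) du + (∂F_i/∂v) dv.
  For the x component: f_1(F) = -u*v + 2*v - 3; d F_1 = (-6*u - v) du + (-u + 6*v) dv
  For the y component: f_2(F) = -3*u^2 - u*v + 3*v^2 + v + 1; d F_2 = (0) du + (1) dv
  For the z component: f_3(F) = -3*u^2 - u*v + 3*v^2 + 2; d F_3 = (v) du + (u - 2) dv
Combining and collecting du, dv coefficients:
  coeff of du: 3*u^2*v - 12*u*v + 18*u + 3*v^3 - 2*v^2 + 5*v
  coeff of dv: -3*u^3 + 3*u^2 - 3*u*v^2 - u*v + 5*u + 9*v^2 - 17*v - 3
F^* omega = (3*u^2*v - 12*u*v + 18*u + 3*v^3 - 2*v^2 + 5*v) du + (-3*u^3 + 3*u^2 - 3*u*v^2 - u*v + 5*u + 9*v^2 - 17*v - 3) dv.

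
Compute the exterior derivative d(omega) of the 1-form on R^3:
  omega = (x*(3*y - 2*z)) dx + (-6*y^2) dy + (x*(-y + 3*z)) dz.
d(omega) = (-3*x) dx ∧ dy + (2*x - y + 3*z) dx ∧ dz + (-x) dy ∧ dz

For a 1-form omega = sum_i f_i dx_i, the exterior derivative is
  d(omega) = sum_{i < j} (∂f_j/∂x_i - ∂f_i/∂x_j) dx_i ∧ dx_j.
  coefficient of dx ∧ dy: ∂f_2/∂x - ∂f_1/∂y = ∂(-6*y^2)/∂x - ∂(x*(3*y - 2*z))/∂y = -3*x
  coefficient of dx ∧ dz: ∂f_3/∂x - ∂f_1/∂z = ∂(x*(-y + 3*z))/∂x - ∂(x*(3*y - 2*z))/∂z = 2*x - y + 3*z
  coefficient of dy ∧ dz: ∂f_3/∂y - ∂f_2/∂z = ∂(x*(-y + 3*z))/∂y - ∂(-6*y^2)/∂z = -x
Assembling: d(omega) = (-3*x) dx ∧ dy + (2*x - y + 3*z) dx ∧ dz + (-x) dy ∧ dz.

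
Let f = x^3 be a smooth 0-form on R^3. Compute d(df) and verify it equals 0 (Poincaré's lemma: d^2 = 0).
d(df) = 0

Step 1: df = sum_i (∂f/∂x_i) dx_i = (3*x^2) dx + (0) dy + (0) dz.
Step 2: Apply d again. Using the 1-form formula, the coefficient of dx ∧ dy in d(df) is ∂^2 f/∂x ∂y - ∂^2 f/∂y ∂x = (0) - (0) = 0 (equality of mixed partials for smooth f).
Similarly for dx ∧ dz and dy ∧ dz — all coefficients vanish. So d(df) = 0.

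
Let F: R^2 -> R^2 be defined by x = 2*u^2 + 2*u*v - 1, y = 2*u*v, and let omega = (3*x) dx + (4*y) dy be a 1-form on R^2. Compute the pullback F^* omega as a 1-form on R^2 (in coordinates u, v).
F^* omega = (24*u^3 + 36*u^2*v + 28*u*v^2 - 12*u - 6*v) du + (2*u*(6*u^2 + 14*u*v - 3)) dv

Using F^*(f dg) = (f ∘ F) d(g ∘ F), substitute each coordinate x_i by F_i(u, v) in f_i, and replace dx_i by d F_i = (∂F_i/∂u) du + (∂F_i/∂v) dv.
  For the x component: f_1(F) = 6*u^2 + 6*u*v - 3; d F_1 = (4*u + 2*v) du + (2*u) dv
  For the y component: f_2(F) = 8*u*v; d F_2 = (2*v) du + (2*u) dv
Combining and collecting du, dv coefficients:
  coeff of du: 24*u^3 + 36*u^2*v + 28*u*v^2 - 12*u - 6*v
  coeff of dv: 2*u*(6*u^2 + 14*u*v - 3)
F^* omega = (24*u^3 + 36*u^2*v + 28*u*v^2 - 12*u - 6*v) du + (2*u*(6*u^2 + 14*u*v - 3)) dv.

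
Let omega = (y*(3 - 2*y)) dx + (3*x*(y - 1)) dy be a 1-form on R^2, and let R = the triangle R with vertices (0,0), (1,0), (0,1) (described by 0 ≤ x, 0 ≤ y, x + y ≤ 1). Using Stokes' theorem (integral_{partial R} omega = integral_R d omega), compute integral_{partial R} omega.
integral_(partial R) omega = -11/6

Stokes: integral_partial_R omega = integral_R d omega with d omega = (∂Q/∂x - ∂P/∂y) dx ∧ dy.
  ∂Q/∂x = 3*y - 3
  ∂P/∂y = 3 - 4*y
  integrand = ∂Q/∂x - ∂P/∂y = 7*y - 6.
Integrating over R: integral_0^1 integral_0^{1-x} (7*y - 6) dy dx = -11/6.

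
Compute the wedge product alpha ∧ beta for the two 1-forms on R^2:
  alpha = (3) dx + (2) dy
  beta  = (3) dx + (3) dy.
alpha ∧ beta = (3) dx ∧ dy

Distribute the wedge, using dx_i ∧ dx_j = -dx_j ∧ dx_i and dx_i ∧ dx_i = 0. For each pair (i, j) with i < j, the coefficient of dx_i ∧ dx_j in alpha ∧ beta is (alpha_i * beta_j - alpha_j * beta_i). Collecting: alpha ∧ beta = (3) dx ∧ dy.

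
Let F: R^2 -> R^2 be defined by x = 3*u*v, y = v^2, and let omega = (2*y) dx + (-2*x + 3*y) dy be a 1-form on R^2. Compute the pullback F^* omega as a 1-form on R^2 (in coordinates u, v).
F^* omega = (6*v^3) du + (6*v^2*(-u + v)) dv

Using F^*(f dg) = (f ∘ F) d(g ∘ F), substitute each coordinate x_i by F_i(u, v) in f_i, and replace dx_i by d F_i = (∂F_i/∂u) du + (∂F_i/∂v) dv.
  For the x component: f_1(F) = 2*v^2; d F_1 = (3*v) du + (3*u) dv
  For the y component: f_2(F) = 3*v*(-2*u + v); d F_2 = (0) du + (2*v) dv
Combining and collecting du, dv coefficients:
  coeff of du: 6*v^3
  coeff of dv: 6*v^2*(-u + v)
F^* omega = (6*v^3) du + (6*v^2*(-u + v)) dv.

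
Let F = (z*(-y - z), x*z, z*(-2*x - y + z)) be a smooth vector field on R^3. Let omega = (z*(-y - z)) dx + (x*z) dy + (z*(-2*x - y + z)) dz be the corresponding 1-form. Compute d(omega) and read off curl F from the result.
d(omega) = (-x - z) dy ∧ dz + (-y) dz ∧ dx + (2*z) dx ∧ dy; curl F = (-x - z, -y, 2*z)

d omega = sum_{i<j} (∂f_j/∂x_i - ∂f_i/∂x_j) dx_i ∧ dx_j. Under the identification (dy ∧ dz, dz ∧ dx, dx ∧ dy) ↔ (e_x, e_y, e_z), the coefficients are exactly the components of curl F. Compute:
  ∂R/∂y - ∂Q/∂z = (-z) - (x) = -x - z
  ∂P/∂z - ∂R/∂x = (-y - 2*z) - (-2*z) = -y
  ∂Q/∂x - ∂P/∂y = (z) - (-z) = 2*z.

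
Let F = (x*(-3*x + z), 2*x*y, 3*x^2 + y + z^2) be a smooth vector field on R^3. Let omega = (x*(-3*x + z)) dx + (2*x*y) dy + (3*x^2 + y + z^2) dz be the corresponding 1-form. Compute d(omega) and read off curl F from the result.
d(omega) = (1) dy ∧ dz + (-5*x) dz ∧ dx + (2*y) dx ∧ dy; curl F = (1, -5*x, 2*y)

d omega = sum_{i<j} (∂f_j/∂x_i - ∂f_i/∂x_j) dx_i ∧ dx_j. Under the identification (dy ∧ dz, dz ∧ dx, dx ∧ dy) ↔ (e_x, e_y, e_z), the coefficients are exactly the components of curl F. Compute:
  ∂R/∂y - ∂Q/∂z = (1) - (0) = 1
  ∂P/∂z - ∂R/∂x = (x) - (6*x) = -5*x
  ∂Q/∂x - ∂P/∂y = (2*y) - (0) = 2*y.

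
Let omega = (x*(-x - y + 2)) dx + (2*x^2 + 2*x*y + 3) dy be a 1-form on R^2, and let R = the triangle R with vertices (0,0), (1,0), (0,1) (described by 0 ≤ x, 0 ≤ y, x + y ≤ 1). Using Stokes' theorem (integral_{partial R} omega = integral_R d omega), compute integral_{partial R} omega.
integral_(partial R) omega = 7/6

Stokes: integral_partial_R omega = integral_R d omega with d omega = (∂Q/∂x - ∂P/∂y) dx ∧ dy.
  ∂Q/∂x = 4*x + 2*y
  ∂P/∂y = -x
  integrand = ∂Q/∂x - ∂P/∂y = 5*x + 2*y.
Integrating over R: integral_0^1 integral_0^{1-x} (5*x + 2*y) dy dx = 7/6.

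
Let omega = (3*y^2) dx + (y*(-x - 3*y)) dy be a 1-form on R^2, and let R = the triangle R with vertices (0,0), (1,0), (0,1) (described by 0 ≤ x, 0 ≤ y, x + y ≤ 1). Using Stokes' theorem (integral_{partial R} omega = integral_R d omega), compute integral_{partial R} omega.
integral_(partial R) omega = -7/6

Stokes: integral_partial_R omega = integral_R d omega with d omega = (∂Q/∂x - ∂P/∂y) dx ∧ dy.
  ∂Q/∂x = -y
  ∂P/∂y = 6*y
  integrand = ∂Q/∂x - ∂P/∂y = -7*y.
Integrating over R: integral_0^1 integral_0^{1-x} (-7*y) dy dx = -7/6.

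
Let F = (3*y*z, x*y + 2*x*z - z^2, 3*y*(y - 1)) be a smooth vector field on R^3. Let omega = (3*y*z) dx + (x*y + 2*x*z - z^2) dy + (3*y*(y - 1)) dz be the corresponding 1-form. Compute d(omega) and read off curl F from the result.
d(omega) = (-2*x + 6*y + 2*z - 3) dy ∧ dz + (3*y) dz ∧ dx + (y - z) dx ∧ dy; curl F = (-2*x + 6*y + 2*z - 3, 3*y, y - z)

d omega = sum_{i<j} (∂f_j/∂x_i - ∂f_i/∂x_j) dx_i ∧ dx_j. Under the identification (dy ∧ dz, dz ∧ dx, dx ∧ dy) ↔ (e_x, e_y, e_z), the coefficients are exactly the components of curl F. Compute:
  ∂R/∂y - ∂Q/∂z = (6*y - 3) - (2*x - 2*z) = -2*x + 6*y + 2*z - 3
  ∂P/∂z - ∂R/∂x = (3*y) - (0) = 3*y
  ∂Q/∂x - ∂P/∂y = (y + 2*z) - (3*z) = y - z.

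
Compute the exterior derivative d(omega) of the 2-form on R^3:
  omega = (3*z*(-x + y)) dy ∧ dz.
d(omega) = (-3*z) dx ∧ dy ∧ dz

For a 2-form omega = sum_{i<j} g_{ij} dx_i ∧ dx_j, the exterior derivative is
  d(omega) = sum_{i<j} d(g_{ij}) ∧ dx_i ∧ dx_j = sum_{i<j, k} (∂g_{ij}/∂x_k) dx_k ∧ dx_i ∧ dx_j.
Expand each term, using dx_k ∧ dx_i ∧ dx_j = sgn(permutation) dx_{(a)} ∧ dx_{(b)} ∧ dx_{(c)} with (a < b < c) sorted:
  d(3*z*(-x + y)) includes (∂/∂x)(3*z*(-x + y)) dx = (-3*z) dx, which multiplied by dy ∧ dz gives (-3*z) dx ∧ dy ∧ dz
Collecting like 3-forms: d(omega) = (-3*z) dx ∧ dy ∧ dz.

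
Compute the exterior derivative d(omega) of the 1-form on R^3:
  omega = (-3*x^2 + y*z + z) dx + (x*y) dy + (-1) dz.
d(omega) = (y - z) dx ∧ dy + (-y - 1) dx ∧ dz

For a 1-form omega = sum_i f_i dx_i, the exterior derivative is
  d(omega) = sum_{i < j} (∂f_j/∂x_i - ∂f_i/∂x_j) dx_i ∧ dx_j.
  coefficient of dx ∧ dy: ∂f_2/∂x - ∂f_1/∂y = ∂(x*y)/∂x - ∂(-3*x^2 + y*z + z)/∂y = y - z
  coefficient of dx ∧ dz: ∂f_3/∂x - ∂f_1/∂z = ∂(-1)/∂x - ∂(-3*x^2 + y*z + z)/∂z = -y - 1
Assembling: d(omega) = (y - z) dx ∧ dy + (-y - 1) dx ∧ dz.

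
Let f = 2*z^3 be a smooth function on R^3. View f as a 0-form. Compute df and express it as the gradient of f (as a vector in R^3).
df = (0) dx + (0) dy + (6*z^2) dz; grad f = (0, 0, 6*z^2)

For a 0-form f, d f = (∂f/∂x) dx + (∂f/∂y) dy + (∂f/∂z) dz. The components of the vector representation are exactly the entries of grad f in Cartesian coordinates:
  ∂f/∂x = 0
  ∂f/∂y = 0
  ∂f/∂z = 6*z^2.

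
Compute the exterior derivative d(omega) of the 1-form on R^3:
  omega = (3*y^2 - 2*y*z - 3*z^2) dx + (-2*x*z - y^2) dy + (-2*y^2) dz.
d(omega) = (-6*y) dx ∧ dy + (2*y + 6*z) dx ∧ dz + (2*x - 4*y) dy ∧ dz

For a 1-form omega = sum_i f_i dx_i, the exterior derivative is
  d(omega) = sum_{i < j} (∂f_j/∂x_i - ∂f_i/∂x_j) dx_i ∧ dx_j.
  coefficient of dx ∧ dy: ∂f_2/∂x - ∂f_1/∂y = ∂(-2*x*z - y^2)/∂x - ∂(3*y^2 - 2*y*z - 3*z^2)/∂y = -6*y
  coefficient of dx ∧ dz: ∂f_3/∂x - ∂f_1/∂z = ∂(-2*y^2)/∂x - ∂(3*y^2 - 2*y*z - 3*z^2)/∂z = 2*y + 6*z
  coefficient of dy ∧ dz: ∂f_3/∂y - ∂f_2/∂z = ∂(-2*y^2)/∂y - ∂(-2*x*z - y^2)/∂z = 2*x - 4*y
Assembling: d(omega) = (-6*y) dx ∧ dy + (2*y + 6*z) dx ∧ dz + (2*x - 4*y) dy ∧ dz.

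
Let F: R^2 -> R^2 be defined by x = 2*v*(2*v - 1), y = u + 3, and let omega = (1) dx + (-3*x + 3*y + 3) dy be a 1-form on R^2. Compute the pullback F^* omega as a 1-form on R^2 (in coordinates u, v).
F^* omega = (3*u - 12*v^2 + 6*v + 12) du + (8*v - 2) dv

Using F^*(f dg) = (f ∘ F) d(g ∘ F), substitute each coordinate x_i by F_i(u, v) in f_i, and replace dx_i by d F_i = (∂F_i/∂u) du + (∂F_i/∂v) dv.
  For the x component: f_1(F) = 1; d F_1 = (0) du + (8*v - 2) dv
  For the y component: f_2(F) = 3*u - 12*v^2 + 6*v + 12; d F_2 = (1) du + (0) dv
Combining and collecting du, dv coefficients:
  coeff of du: 3*u - 12*v^2 + 6*v + 12
  coeff of dv: 8*v - 2
F^* omega = (3*u - 12*v^2 + 6*v + 12) du + (8*v - 2) dv.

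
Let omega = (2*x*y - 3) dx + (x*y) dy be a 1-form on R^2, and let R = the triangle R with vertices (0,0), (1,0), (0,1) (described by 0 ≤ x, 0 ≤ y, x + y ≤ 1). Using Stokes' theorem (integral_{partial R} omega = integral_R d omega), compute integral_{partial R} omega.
integral_(partial R) omega = -1/6

Stokes: integral_partial_R omega = integral_R d omega with d omega = (∂Q/∂x - ∂P/∂y) dx ∧ dy.
  ∂Q/∂x = y
  ∂P/∂y = 2*x
  integrand = ∂Q/∂x - ∂P/∂y = -2*x + y.
Integrating over R: integral_0^1 integral_0^{1-x} (-2*x + y) dy dx = -1/6.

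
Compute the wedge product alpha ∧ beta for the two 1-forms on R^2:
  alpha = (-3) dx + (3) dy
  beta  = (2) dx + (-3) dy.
alpha ∧ beta = (3) dx ∧ dy

Distribute the wedge, using dx_i ∧ dx_j = -dx_j ∧ dx_i and dx_i ∧ dx_i = 0. For each pair (i, j) with i < j, the coefficient of dx_i ∧ dx_j in alpha ∧ beta is (alpha_i * beta_j - alpha_j * beta_i). Collecting: alpha ∧ beta = (3) dx ∧ dy.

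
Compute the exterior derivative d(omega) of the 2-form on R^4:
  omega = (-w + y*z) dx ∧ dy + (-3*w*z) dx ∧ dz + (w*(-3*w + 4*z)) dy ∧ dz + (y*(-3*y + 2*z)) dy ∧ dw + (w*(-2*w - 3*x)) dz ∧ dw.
d(omega) = (y) dx ∧ dy ∧ dz + (-1) dx ∧ dy ∧ dw + (-3*w - 3*z) dx ∧ dz ∧ dw + (-6*w - 2*y + 4*z) dy ∧ dz ∧ dw

For a 2-form omega = sum_{i<j} g_{ij} dx_i ∧ dx_j, the exterior derivative is
  d(omega) = sum_{i<j} d(g_{ij}) ∧ dx_i ∧ dx_j = sum_{i<j, k} (∂g_{ij}/∂x_k) dx_k ∧ dx_i ∧ dx_j.
Expand each term, using dx_k ∧ dx_i ∧ dx_j = sgn(permutation) dx_{(a)} ∧ dx_{(b)} ∧ dx_{(c)} with (a < b < c) sorted:
  d(-w + y*z) includes (∂/∂z)(-w + y*z) dz = (y) dz, which multiplied by dx ∧ dy gives (y) dx ∧ dy ∧ dz
  d(-w + y*z) includes (∂/∂w)(-w + y*z) dw = (-1) dw, which multiplied by dx ∧ dy gives (-1) dx ∧ dy ∧ dw
  d(-3*w*z) includes (∂/∂w)(-3*w*z) dw = (-3*z) dw, which multiplied by dx ∧ dz gives (-3*z) dx ∧ dz ∧ dw
  d(w*(-3*w + 4*z)) includes (∂/∂w)(w*(-3*w + 4*z)) dw = (-6*w + 4*z) dw, which multiplied by dy ∧ dz gives (-6*w + 4*z) dy ∧ dz ∧ dw
  d(y*(-3*y + 2*z)) includes (∂/∂z)(y*(-3*y + 2*z)) dz = (2*y) dz, which multiplied by dy ∧ dw gives (-2*y) dy ∧ dz ∧ dw
  d(w*(-2*w - 3*x)) includes (∂/∂x)(w*(-2*w - 3*x)) dx = (-3*w) dx, which multiplied by dz ∧ dw gives (-3*w) dx ∧ dz ∧ dw
Collecting like 3-forms: d(omega) = (y) dx ∧ dy ∧ dz + (-1) dx ∧ dy ∧ dw + (-3*w - 3*z) dx ∧ dz ∧ dw + (-6*w - 2*y + 4*z) dy ∧ dz ∧ dw.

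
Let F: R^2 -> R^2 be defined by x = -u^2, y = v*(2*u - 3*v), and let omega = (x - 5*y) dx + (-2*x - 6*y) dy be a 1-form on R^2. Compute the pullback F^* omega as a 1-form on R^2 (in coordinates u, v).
F^* omega = (2*u^3 + 24*u^2*v - 54*u*v^2 + 36*v^3) du + (4*u^3 - 36*u^2*v + 108*u*v^2 - 108*v^3) dv

Using F^*(f dg) = (f ∘ F) d(g ∘ F), substitute each coordinate x_i by F_i(u, v) in f_i, and replace dx_i by d F_i = (∂F_i/∂u) du + (∂F_i/∂v) dv.
  For the x component: f_1(F) = -u^2 - 10*u*v + 15*v^2; d F_1 = (-2*u) du + (0) dv
  For the y component: f_2(F) = 2*u^2 - 12*u*v + 18*v^2; d F_2 = (2*v) du + (2*u - 6*v) dv
Combining and collecting du, dv coefficients:
  coeff of du: 2*u^3 + 24*u^2*v - 54*u*v^2 + 36*v^3
  coeff of dv: 4*u^3 - 36*u^2*v + 108*u*v^2 - 108*v^3
F^* omega = (2*u^3 + 24*u^2*v - 54*u*v^2 + 36*v^3) du + (4*u^3 - 36*u^2*v + 108*u*v^2 - 108*v^3) dv.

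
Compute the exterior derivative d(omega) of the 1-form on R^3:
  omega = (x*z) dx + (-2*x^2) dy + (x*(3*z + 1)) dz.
d(omega) = (-4*x) dx ∧ dy + (-x + 3*z + 1) dx ∧ dz

For a 1-form omega = sum_i f_i dx_i, the exterior derivative is
  d(omega) = sum_{i < j} (∂f_j/∂x_i - ∂f_i/∂x_j) dx_i ∧ dx_j.
  coefficient of dx ∧ dy: ∂f_2/∂x - ∂f_1/∂y = ∂(-2*x^2)/∂x - ∂(x*z)/∂y = -4*x
  coefficient of dx ∧ dz: ∂f_3/∂x - ∂f_1/∂z = ∂(x*(3*z + 1))/∂x - ∂(x*z)/∂z = -x + 3*z + 1
Assembling: d(omega) = (-4*x) dx ∧ dy + (-x + 3*z + 1) dx ∧ dz.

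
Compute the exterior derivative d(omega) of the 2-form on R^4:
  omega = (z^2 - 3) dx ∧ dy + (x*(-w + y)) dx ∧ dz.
d(omega) = (-x + 2*z) dx ∧ dy ∧ dz + (-x) dx ∧ dz ∧ dw

For a 2-form omega = sum_{i<j} g_{ij} dx_i ∧ dx_j, the exterior derivative is
  d(omega) = sum_{i<j} d(g_{ij}) ∧ dx_i ∧ dx_j = sum_{i<j, k} (∂g_{ij}/∂x_k) dx_k ∧ dx_i ∧ dx_j.
Expand each term, using dx_k ∧ dx_i ∧ dx_j = sgn(permutation) dx_{(a)} ∧ dx_{(b)} ∧ dx_{(c)} with (a < b < c) sorted:
  d(z^2 - 3) includes (∂/∂z)(z^2 - 3) dz = (2*z) dz, which multiplied by dx ∧ dy gives (2*z) dx ∧ dy ∧ dz
  d(x*(-w + y)) includes (∂/∂y)(x*(-w + y)) dy = (x) dy, which multiplied by dx ∧ dz gives (-x) dx ∧ dy ∧ dz
  d(x*(-w + y)) includes (∂/∂w)(x*(-w + y)) dw = (-x) dw, which multiplied by dx ∧ dz gives (-x) dx ∧ dz ∧ dw
Collecting like 3-forms: d(omega) = (-x + 2*z) dx ∧ dy ∧ dz + (-x) dx ∧ dz ∧ dw.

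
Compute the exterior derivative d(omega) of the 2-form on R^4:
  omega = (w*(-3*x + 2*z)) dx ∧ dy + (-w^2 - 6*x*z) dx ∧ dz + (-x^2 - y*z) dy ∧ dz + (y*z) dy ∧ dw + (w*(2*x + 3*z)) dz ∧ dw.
d(omega) = (2*w - 2*x) dx ∧ dy ∧ dz + (-3*x + 2*z) dx ∧ dy ∧ dw + (-y) dy ∧ dz ∧ dw

For a 2-form omega = sum_{i<j} g_{ij} dx_i ∧ dx_j, the exterior derivative is
  d(omega) = sum_{i<j} d(g_{ij}) ∧ dx_i ∧ dx_j = sum_{i<j, k} (∂g_{ij}/∂x_k) dx_k ∧ dx_i ∧ dx_j.
Expand each term, using dx_k ∧ dx_i ∧ dx_j = sgn(permutation) dx_{(a)} ∧ dx_{(b)} ∧ dx_{(c)} with (a < b < c) sorted:
  d(w*(-3*x + 2*z)) includes (∂/∂z)(w*(-3*x + 2*z)) dz = (2*w) dz, which multiplied by dx ∧ dy gives (2*w) dx ∧ dy ∧ dz
  d(w*(-3*x + 2*z)) includes (∂/∂w)(w*(-3*x + 2*z)) dw = (-3*x + 2*z) dw, which multiplied by dx ∧ dy gives (-3*x + 2*z) dx ∧ dy ∧ dw
  d(-w^2 - 6*x*z) includes (∂/∂w)(-w^2 - 6*x*z) dw = (-2*w) dw, which multiplied by dx ∧ dz gives (-2*w) dx ∧ dz ∧ dw
  d(-x^2 - y*z) includes (∂/∂x)(-x^2 - y*z) dx = (-2*x) dx, which multiplied by dy ∧ dz gives (-2*x) dx ∧ dy ∧ dz
  d(y*z) includes (∂/∂z)(y*z) dz = (y) dz, which multiplied by dy ∧ dw gives (-y) dy ∧ dz ∧ dw
  d(w*(2*x + 3*z)) includes (∂/∂x)(w*(2*x + 3*z)) dx = (2*w) dx, which multiplied by dz ∧ dw gives (2*w) dx ∧ dz ∧ dw
Collecting like 3-forms: d(omega) = (2*w - 2*x) dx ∧ dy ∧ dz + (-3*x + 2*z) dx ∧ dy ∧ dw + (-y) dy ∧ dz ∧ dw.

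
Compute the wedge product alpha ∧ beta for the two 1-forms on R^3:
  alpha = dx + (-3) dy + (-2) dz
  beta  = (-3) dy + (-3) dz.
alpha ∧ beta = (-3) dx ∧ dy + (-3) dx ∧ dz + (3) dy ∧ dz

Distribute the wedge, using dx_i ∧ dx_j = -dx_j ∧ dx_i and dx_i ∧ dx_i = 0. For each pair (i, j) with i < j, the coefficient of dx_i ∧ dx_j in alpha ∧ beta is (alpha_i * beta_j - alpha_j * beta_i). Collecting: alpha ∧ beta = (-3) dx ∧ dy + (-3) dx ∧ dz + (3) dy ∧ dz.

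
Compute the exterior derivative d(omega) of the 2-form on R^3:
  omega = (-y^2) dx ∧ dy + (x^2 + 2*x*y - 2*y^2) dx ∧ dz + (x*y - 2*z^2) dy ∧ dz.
d(omega) = (-2*x + 5*y) dx ∧ dy ∧ dz

For a 2-form omega = sum_{i<j} g_{ij} dx_i ∧ dx_j, the exterior derivative is
  d(omega) = sum_{i<j} d(g_{ij}) ∧ dx_i ∧ dx_j = sum_{i<j, k} (∂g_{ij}/∂x_k) dx_k ∧ dx_i ∧ dx_j.
Expand each term, using dx_k ∧ dx_i ∧ dx_j = sgn(permutation) dx_{(a)} ∧ dx_{(b)} ∧ dx_{(c)} with (a < b < c) sorted:
  d(x^2 + 2*x*y - 2*y^2) includes (∂/∂y)(x^2 + 2*x*y - 2*y^2) dy = (2*x - 4*y) dy, which multiplied by dx ∧ dz gives (-2*x + 4*y) dx ∧ dy ∧ dz
  d(x*y - 2*z^2) includes (∂/∂x)(x*y - 2*z^2) dx = (y) dx, which multiplied by dy ∧ dz gives (y) dx ∧ dy ∧ dz
Collecting like 3-forms: d(omega) = (-2*x + 5*y) dx ∧ dy ∧ dz.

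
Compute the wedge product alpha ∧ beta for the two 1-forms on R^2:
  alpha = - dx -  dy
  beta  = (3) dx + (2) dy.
alpha ∧ beta = (1) dx ∧ dy

Distribute the wedge, using dx_i ∧ dx_j = -dx_j ∧ dx_i and dx_i ∧ dx_i = 0. For each pair (i, j) with i < j, the coefficient of dx_i ∧ dx_j in alpha ∧ beta is (alpha_i * beta_j - alpha_j * beta_i). Collecting: alpha ∧ beta = (1) dx ∧ dy.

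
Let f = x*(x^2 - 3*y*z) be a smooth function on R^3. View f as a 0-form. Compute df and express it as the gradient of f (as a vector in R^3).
df = (3*x^2 - 3*y*z) dx + (-3*x*z) dy + (-3*x*y) dz; grad f = (3*x^2 - 3*y*z, -3*x*z, -3*x*y)

For a 0-form f, d f = (∂f/∂x) dx + (∂f/∂y) dy + (∂f/∂z) dz. The components of the vector representation are exactly the entries of grad f in Cartesian coordinates:
  ∂f/∂x = 3*x^2 - 3*y*z
  ∂f/∂y = -3*x*z
  ∂f/∂z = -3*x*y.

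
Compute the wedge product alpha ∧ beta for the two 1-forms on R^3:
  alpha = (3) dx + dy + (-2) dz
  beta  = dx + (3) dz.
alpha ∧ beta = (11) dx ∧ dz + (-1) dx ∧ dy + (3) dy ∧ dz

Distribute the wedge, using dx_i ∧ dx_j = -dx_j ∧ dx_i and dx_i ∧ dx_i = 0. For each pair (i, j) with i < j, the coefficient of dx_i ∧ dx_j in alpha ∧ beta is (alpha_i * beta_j - alpha_j * beta_i). Collecting: alpha ∧ beta = (11) dx ∧ dz + (-1) dx ∧ dy + (3) dy ∧ dz.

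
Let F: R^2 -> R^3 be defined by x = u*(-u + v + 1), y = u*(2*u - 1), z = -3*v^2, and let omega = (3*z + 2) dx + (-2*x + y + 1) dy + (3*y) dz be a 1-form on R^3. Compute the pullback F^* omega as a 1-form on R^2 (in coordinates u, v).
F^* omega = (16*u^3 - 8*u^2*v - 16*u^2 + 18*u*v^2 + 2*u*v + 3*u - 9*v^3 - 9*v^2 + 2*v + 1) du + (u*(-36*u*v - 9*v^2 + 18*v + 2)) dv

Using F^*(f dg) = (f ∘ F) d(g ∘ F), substitute each coordinate x_i by F_i(u, v) in f_i, and replace dx_i by d F_i = (∂F_i/∂u) du + (∂F_i/∂v) dv.
  For the x component: f_1(F) = 2 - 9*v^2; d F_1 = (-2*u + v + 1) du + (u) dv
  For the y component: f_2(F) = 4*u^2 - 2*u*v - 3*u + 1; d F_2 = (4*u - 1) du + (0) dv
  For the z component: f_3(F) = 3*u*(2*u - 1); d F_3 = (0) du + (-6*v) dv
Combining and collecting du, dv coefficients:
  coeff of du: 16*u^3 - 8*u^2*v - 16*u^2 + 18*u*v^2 + 2*u*v + 3*u - 9*v^3 - 9*v^2 + 2*v + 1
  coeff of dv: u*(-36*u*v - 9*v^2 + 18*v + 2)
F^* omega = (16*u^3 - 8*u^2*v - 16*u^2 + 18*u*v^2 + 2*u*v + 3*u - 9*v^3 - 9*v^2 + 2*v + 1) du + (u*(-36*u*v - 9*v^2 + 18*v + 2)) dv.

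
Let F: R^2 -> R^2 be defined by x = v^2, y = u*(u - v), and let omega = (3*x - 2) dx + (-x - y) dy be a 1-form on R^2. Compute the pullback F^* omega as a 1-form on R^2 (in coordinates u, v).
F^* omega = (-2*u^3 + 3*u^2*v - 3*u*v^2 + v^3) du + (u^3 - u^2*v + u*v^2 + 6*v^3 - 4*v) dv

Using F^*(f dg) = (f ∘ F) d(g ∘ F), substitute each coordinate x_i by F_i(u, v) in f_i, and replace dx_i by d F_i = (∂F_i/∂u) du + (∂F_i/∂v) dv.
  For the x component: f_1(F) = 3*v^2 - 2; d F_1 = (0) du + (2*v) dv
  For the y component: f_2(F) = -u^2 + u*v - v^2; d F_2 = (2*u - v) du + (-u) dv
Combining and collecting du, dv coefficients:
  coeff of du: -2*u^3 + 3*u^2*v - 3*u*v^2 + v^3
  coeff of dv: u^3 - u^2*v + u*v^2 + 6*v^3 - 4*v
F^* omega = (-2*u^3 + 3*u^2*v - 3*u*v^2 + v^3) du + (u^3 - u^2*v + u*v^2 + 6*v^3 - 4*v) dv.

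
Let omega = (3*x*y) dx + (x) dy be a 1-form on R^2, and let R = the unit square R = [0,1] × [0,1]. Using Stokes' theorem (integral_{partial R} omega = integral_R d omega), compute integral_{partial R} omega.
integral_(partial R) omega = -1/2

Stokes: integral_partial_R omega = integral_R d omega with d omega = (∂Q/∂x - ∂P/∂y) dx ∧ dy.
  ∂Q/∂x = 1
  ∂P/∂y = 3*x
  integrand = ∂Q/∂x - ∂P/∂y = 1 - 3*x.
Integrating over R: integral_0^1 integral_0^1 (1 - 3*x) dx dy = -1/2.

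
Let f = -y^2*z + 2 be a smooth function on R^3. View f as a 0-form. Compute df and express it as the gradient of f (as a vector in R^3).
df = (0) dx + (-2*y*z) dy + (-y^2) dz; grad f = (0, -2*y*z, -y^2)

For a 0-form f, d f = (∂f/∂x) dx + (∂f/∂y) dy + (∂f/∂z) dz. The components of the vector representation are exactly the entries of grad f in Cartesian coordinates:
  ∂f/∂x = 0
  ∂f/∂y = -2*y*z
  ∂f/∂z = -y^2.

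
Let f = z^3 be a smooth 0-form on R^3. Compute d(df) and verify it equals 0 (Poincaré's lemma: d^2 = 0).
d(df) = 0

Step 1: df = sum_i (∂f/∂x_i) dx_i = (0) dx + (0) dy + (3*z^2) dz.
Step 2: Apply d again. Using the 1-form formula, the coefficient of dx ∧ dy in d(df) is ∂^2 f/∂x ∂y - ∂^2 f/∂y ∂x = (0) - (0) = 0 (equality of mixed partials for smooth f).
Similarly for dx ∧ dz and dy ∧ dz — all coefficients vanish. So d(df) = 0.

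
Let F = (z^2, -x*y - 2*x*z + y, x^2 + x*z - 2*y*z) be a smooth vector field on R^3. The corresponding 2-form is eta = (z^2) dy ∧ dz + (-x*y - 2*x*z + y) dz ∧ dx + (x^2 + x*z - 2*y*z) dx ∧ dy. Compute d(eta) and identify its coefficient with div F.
d(eta) = (1 - 2*y) dx ∧ dy ∧ dz; div F = 1 - 2*y

For a 2-form in R^3 of the form above, applying d gives a 3-form with coefficient ∂P/∂x + ∂Q/∂y + ∂R/∂z:
  ∂P/∂x = 0
  ∂Q/∂y = 1 - x
  ∂R/∂z = x - 2*y
Sum = 1 - 2*y, which is exactly div F.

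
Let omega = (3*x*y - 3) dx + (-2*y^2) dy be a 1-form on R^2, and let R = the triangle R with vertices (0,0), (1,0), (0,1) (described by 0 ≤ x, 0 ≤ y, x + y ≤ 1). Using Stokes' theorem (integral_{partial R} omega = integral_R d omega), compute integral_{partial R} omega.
integral_(partial R) omega = -1/2

Stokes: integral_partial_R omega = integral_R d omega with d omega = (∂Q/∂x - ∂P/∂y) dx ∧ dy.
  ∂Q/∂x = 0
  ∂P/∂y = 3*x
  integrand = ∂Q/∂x - ∂P/∂y = -3*x.
Integrating over R: integral_0^1 integral_0^{1-x} (-3*x) dy dx = -1/2.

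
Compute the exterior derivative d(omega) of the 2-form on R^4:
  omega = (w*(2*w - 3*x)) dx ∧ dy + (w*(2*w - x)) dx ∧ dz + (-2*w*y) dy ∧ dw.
d(omega) = (4*w - 3*x) dx ∧ dy ∧ dw + (4*w - x) dx ∧ dz ∧ dw

For a 2-form omega = sum_{i<j} g_{ij} dx_i ∧ dx_j, the exterior derivative is
  d(omega) = sum_{i<j} d(g_{ij}) ∧ dx_i ∧ dx_j = sum_{i<j, k} (∂g_{ij}/∂x_k) dx_k ∧ dx_i ∧ dx_j.
Expand each term, using dx_k ∧ dx_i ∧ dx_j = sgn(permutation) dx_{(a)} ∧ dx_{(b)} ∧ dx_{(c)} with (a < b < c) sorted:
  d(w*(2*w - 3*x)) includes (∂/∂w)(w*(2*w - 3*x)) dw = (4*w - 3*x) dw, which multiplied by dx ∧ dy gives (4*w - 3*x) dx ∧ dy ∧ dw
  d(w*(2*w - x)) includes (∂/∂w)(w*(2*w - x)) dw = (4*w - x) dw, which multiplied by dx ∧ dz gives (4*w - x) dx ∧ dz ∧ dw
Collecting like 3-forms: d(omega) = (4*w - 3*x) dx ∧ dy ∧ dw + (4*w - x) dx ∧ dz ∧ dw.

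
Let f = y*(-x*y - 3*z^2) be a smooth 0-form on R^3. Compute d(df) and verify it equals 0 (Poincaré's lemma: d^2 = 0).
d(df) = 0

Step 1: df = sum_i (∂f/∂x_i) dx_i = (-y^2) dx + (-2*x*y - 3*z^2) dy + (-6*y*z) dz.
Step 2: Apply d again. Using the 1-form formula, the coefficient of dx ∧ dy in d(df) is ∂^2 f/∂x ∂y - ∂^2 f/∂y ∂x = (-2*y) - (-2*y) = 0 (equality of mixed partials for smooth f).
Similarly for dx ∧ dz and dy ∧ dz — all coefficients vanish. So d(df) = 0.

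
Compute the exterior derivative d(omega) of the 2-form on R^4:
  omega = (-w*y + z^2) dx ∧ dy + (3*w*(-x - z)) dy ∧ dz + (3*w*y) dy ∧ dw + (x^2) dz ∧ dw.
d(omega) = (-3*w + 2*z) dx ∧ dy ∧ dz + (-y) dx ∧ dy ∧ dw + (-3*x - 3*z) dy ∧ dz ∧ dw + (2*x) dx ∧ dz ∧ dw

For a 2-form omega = sum_{i<j} g_{ij} dx_i ∧ dx_j, the exterior derivative is
  d(omega) = sum_{i<j} d(g_{ij}) ∧ dx_i ∧ dx_j = sum_{i<j, k} (∂g_{ij}/∂x_k) dx_k ∧ dx_i ∧ dx_j.
Expand each term, using dx_k ∧ dx_i ∧ dx_j = sgn(permutation) dx_{(a)} ∧ dx_{(b)} ∧ dx_{(c)} with (a < b < c) sorted:
  d(-w*y + z^2) includes (∂/∂z)(-w*y + z^2) dz = (2*z) dz, which multiplied by dx ∧ dy gives (2*z) dx ∧ dy ∧ dz
  d(-w*y + z^2) includes (∂/∂w)(-w*y + z^2) dw = (-y) dw, which multiplied by dx ∧ dy gives (-y) dx ∧ dy ∧ dw
  d(3*w*(-x - z)) includes (∂/∂x)(3*w*(-x - z)) dx = (-3*w) dx, which multiplied by dy ∧ dz gives (-3*w) dx ∧ dy ∧ dz
  d(3*w*(-x - z)) includes (∂/∂w)(3*w*(-x - z)) dw = (-3*x - 3*z) dw, which multiplied by dy ∧ dz gives (-3*x - 3*z) dy ∧ dz ∧ dw
  d(x^2) includes (∂/∂x)(x^2) dx = (2*x) dx, which multiplied by dz ∧ dw gives (2*x) dx ∧ dz ∧ dw
Collecting like 3-forms: d(omega) = (-3*w + 2*z) dx ∧ dy ∧ dz + (-y) dx ∧ dy ∧ dw + (-3*x - 3*z) dy ∧ dz ∧ dw + (2*x) dx ∧ dz ∧ dw.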